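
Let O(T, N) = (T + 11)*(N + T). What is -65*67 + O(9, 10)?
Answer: -3975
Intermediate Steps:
O(T, N) = (11 + T)*(N + T)
-65*67 + O(9, 10) = -65*67 + (9**2 + 11*10 + 11*9 + 10*9) = -4355 + (81 + 110 + 99 + 90) = -4355 + 380 = -3975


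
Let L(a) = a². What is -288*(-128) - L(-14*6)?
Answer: 29808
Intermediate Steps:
-288*(-128) - L(-14*6) = -288*(-128) - (-14*6)² = 36864 - 1*(-84)² = 36864 - 1*7056 = 36864 - 7056 = 29808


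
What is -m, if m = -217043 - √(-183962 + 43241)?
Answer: 217043 + I*√140721 ≈ 2.1704e+5 + 375.13*I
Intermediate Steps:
m = -217043 - I*√140721 (m = -217043 - √(-140721) = -217043 - I*√140721 ≈ -2.1704e+5 - 375.13*I)
-m = -(-217043 - I*√140721) = 217043 + I*√140721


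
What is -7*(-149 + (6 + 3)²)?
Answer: 476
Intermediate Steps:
-7*(-149 + (6 + 3)²) = -7*(-149 + 9²) = -7*(-149 + 81) = -7*(-68) = 476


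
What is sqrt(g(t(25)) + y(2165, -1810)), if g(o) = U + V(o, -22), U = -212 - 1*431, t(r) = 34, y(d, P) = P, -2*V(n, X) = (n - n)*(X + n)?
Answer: I*sqrt(2453) ≈ 49.528*I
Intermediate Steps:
V(n, X) = 0 (V(n, X) = -(n - n)*(X + n)/2 = -0*(X + n) = -1/2*0 = 0)
U = -643 (U = -212 - 431 = -643)
g(o) = -643 (g(o) = -643 + 0 = -643)
sqrt(g(t(25)) + y(2165, -1810)) = sqrt(-643 - 1810) = sqrt(-2453) = I*sqrt(2453)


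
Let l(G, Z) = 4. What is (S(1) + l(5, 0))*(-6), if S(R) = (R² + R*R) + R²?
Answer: -42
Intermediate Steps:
S(R) = 3*R² (S(R) = (R² + R²) + R² = 2*R² + R² = 3*R²)
(S(1) + l(5, 0))*(-6) = (3*1² + 4)*(-6) = (3*1 + 4)*(-6) = (3 + 4)*(-6) = 7*(-6) = -42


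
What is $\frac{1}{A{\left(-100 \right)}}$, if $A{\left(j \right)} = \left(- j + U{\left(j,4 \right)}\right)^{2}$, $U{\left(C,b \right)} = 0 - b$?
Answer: $\frac{1}{9216} \approx 0.00010851$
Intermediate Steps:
$U{\left(C,b \right)} = - b$
$A{\left(j \right)} = \left(-4 - j\right)^{2}$ ($A{\left(j \right)} = \left(- j - 4\right)^{2} = \left(-4 - j\right)^{2}$)
$\frac{1}{A{\left(-100 \right)}} = \frac{1}{\left(4 - 100\right)^{2}} = \frac{1}{\left(-96\right)^{2}} = \frac{1}{9216}$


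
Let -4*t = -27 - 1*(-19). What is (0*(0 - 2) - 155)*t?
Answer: -310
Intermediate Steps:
t = 2 (t = -(-27 - 1*(-19))/4 = -(-27 + 19)/4 = -¼*(-8) = 2)
(0*(0 - 2) - 155)*t = (0*(0 - 2) - 155)*2 = (0*(-2) - 155)*2 = (0 - 155)*2 = -155*2 = -310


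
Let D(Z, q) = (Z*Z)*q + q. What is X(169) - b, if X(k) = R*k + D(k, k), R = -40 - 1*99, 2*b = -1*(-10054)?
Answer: 4798460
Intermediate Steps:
D(Z, q) = q + q*Z**2 (D(Z, q) = Z**2*q + q = q*Z**2 + q = q + q*Z**2)
b = 5027 (b = (-1*(-10054))/2 = (1/2)*10054 = 5027)
R = -139 (R = -40 - 99 = -139)
X(k) = -139*k + k*(1 + k**2)
X(169) - b = 169*(-138 + 169**2) - 1*5027 = 169*(-138 + 28561) - 5027 = 169*28423 - 5027 = 4803487 - 5027 = 4798460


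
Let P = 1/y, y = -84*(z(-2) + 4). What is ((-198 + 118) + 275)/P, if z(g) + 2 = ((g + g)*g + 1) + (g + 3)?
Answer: -196560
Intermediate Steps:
z(g) = 2 + g + 2*g² (z(g) = -2 + (((g + g)*g + 1) + (g + 3)) = -2 + (((2*g)*g + 1) + (3 + g)) = -2 + ((2*g² + 1) + (3 + g)) = -2 + ((1 + 2*g²) + (3 + g)) = -2 + (4 + g + 2*g²) = 2 + g + 2*g²)
y = -1008 (y = -84*((2 - 2 + 2*(-2)²) + 4) = -84*((2 - 2 + 2*4) + 4) = -84*((2 - 2 + 8) + 4) = -84*(8 + 4) = -84*12 = -1008)
P = -1/1008 (P = 1/(-1008) = -1/1008 ≈ -0.00099206)
((-198 + 118) + 275)/P = ((-198 + 118) + 275)/(-1/1008) = (-80 + 275)*(-1008) = 195*(-1008) = -196560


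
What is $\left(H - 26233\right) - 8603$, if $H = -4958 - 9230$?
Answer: $-49024$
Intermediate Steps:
$H = -14188$ ($H = -4958 - 9230 = -14188$)
$\left(H - 26233\right) - 8603 = \left(-14188 - 26233\right) - 8603 = -40421 - 8603 = -49024$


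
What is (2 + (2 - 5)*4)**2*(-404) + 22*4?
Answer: -40312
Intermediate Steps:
(2 + (2 - 5)*4)**2*(-404) + 22*4 = (2 - 3*4)**2*(-404) + 88 = (2 - 12)**2*(-404) + 88 = (-10)**2*(-404) + 88 = 100*(-404) + 88 = -40400 + 88 = -40312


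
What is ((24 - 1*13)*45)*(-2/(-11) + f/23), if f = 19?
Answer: 11475/23 ≈ 498.91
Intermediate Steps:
((24 - 1*13)*45)*(-2/(-11) + f/23) = ((24 - 1*13)*45)*(-2/(-11) + 19/23) = ((24 - 13)*45)*(-2*(-1/11) + 19*(1/23)) = (11*45)*(2/11 + 19/23) = 495*(255/253) = 11475/23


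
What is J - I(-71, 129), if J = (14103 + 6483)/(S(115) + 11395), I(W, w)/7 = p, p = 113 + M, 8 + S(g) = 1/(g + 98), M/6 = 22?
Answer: -2077615531/1212716 ≈ -1713.2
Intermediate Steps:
M = 132 (M = 6*22 = 132)
S(g) = -8 + 1/(98 + g) (S(g) = -8 + 1/(g + 98) = -8 + 1/(98 + g))
p = 245 (p = 113 + 132 = 245)
I(W, w) = 1715 (I(W, w) = 7*245 = 1715)
J = 2192409/1212716 (J = (14103 + 6483)/((-783 - 8*115)/(98 + 115) + 11395) = 20586/((-783 - 920)/213 + 11395) = 20586/((1/213)*(-1703) + 11395) = 20586/(-1703/213 + 11395) = 20586/(2425432/213) = 20586*(213/2425432) = 2192409/1212716 ≈ 1.8078)
J - I(-71, 129) = 2192409/1212716 - 1*1715 = 2192409/1212716 - 1715 = -2077615531/1212716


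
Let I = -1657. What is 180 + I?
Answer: -1477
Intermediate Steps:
180 + I = 180 - 1657 = -1477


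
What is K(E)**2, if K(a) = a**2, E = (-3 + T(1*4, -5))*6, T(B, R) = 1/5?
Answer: 49787136/625 ≈ 79659.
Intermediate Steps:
T(B, R) = 1/5
E = -84/5 (E = (-3 + 1/5)*6 = -14/5*6 = -84/5 ≈ -16.800)
K(E)**2 = ((-84/5)**2)**2 = (7056/25)**2 = 49787136/625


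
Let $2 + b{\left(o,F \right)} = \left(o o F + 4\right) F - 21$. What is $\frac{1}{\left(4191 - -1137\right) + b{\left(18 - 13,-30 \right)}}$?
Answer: $\frac{1}{27685} \approx 3.6121 \cdot 10^{-5}$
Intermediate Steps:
$b{\left(o,F \right)} = -23 + F \left(4 + F o^{2}\right)$ ($b{\left(o,F \right)} = -2 + \left(\left(o o F + 4\right) F - 21\right) = -2 + \left(\left(o^{2} F + 4\right) F - 21\right) = -2 + \left(\left(F o^{2} + 4\right) F - 21\right) = -2 + \left(\left(4 + F o^{2}\right) F - 21\right) = -2 + \left(F \left(4 + F o^{2}\right) - 21\right) = -2 + \left(-21 + F \left(4 + F o^{2}\right)\right) = -23 + F \left(4 + F o^{2}\right)$)
$\frac{1}{\left(4191 - -1137\right) + b{\left(18 - 13,-30 \right)}} = \frac{1}{\left(4191 - -1137\right) + \left(-23 + 4 \left(-30\right) + \left(-30\right)^{2} \left(18 - 13\right)^{2}\right)} = \frac{1}{\left(4191 + 1137\right) - \left(143 - 22500\right)} = \frac{1}{5328 - -22357} = \frac{1}{5328 + 22357} = \frac{1}{27685}$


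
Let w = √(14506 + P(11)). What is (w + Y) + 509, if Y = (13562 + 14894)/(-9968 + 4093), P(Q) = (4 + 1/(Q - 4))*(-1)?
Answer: 2961919/5875 + √710591/7 ≈ 624.58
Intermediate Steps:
P(Q) = -4 - 1/(-4 + Q) (P(Q) = (4 + 1/(-4 + Q))*(-1) = -4 - 1/(-4 + Q))
w = √710591/7 (w = √(14506 + (15 - 4*11)/(-4 + 11)) = √(14506 + (15 - 44)/7) = √(14506 + (⅐)*(-29)) = √(14506 - 29/7) = √(101513/7) = √710591/7 ≈ 120.42)
Y = -28456/5875 (Y = 28456/(-5875) = 28456*(-1/5875) = -28456/5875 ≈ -4.8436)
(w + Y) + 509 = (√710591/7 - 28456/5875) + 509 = (-28456/5875 + √710591/7) + 509 = 2961919/5875 + √710591/7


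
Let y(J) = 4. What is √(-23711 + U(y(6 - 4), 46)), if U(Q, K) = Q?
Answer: I*√23707 ≈ 153.97*I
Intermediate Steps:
√(-23711 + U(y(6 - 4), 46)) = √(-23711 + 4) = √(-23707) = I*√23707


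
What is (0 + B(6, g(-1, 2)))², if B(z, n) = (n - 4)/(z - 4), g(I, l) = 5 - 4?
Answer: 9/4 ≈ 2.2500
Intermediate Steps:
g(I, l) = 1
B(z, n) = (-4 + n)/(-4 + z)
(0 + B(6, g(-1, 2)))² = (0 + (-4 + 1)/(-4 + 6))² = (0 - 3/2)² = (-3/2)² = 9/4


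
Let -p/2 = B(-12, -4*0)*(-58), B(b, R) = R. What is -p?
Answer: 0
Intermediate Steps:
p = 0 (p = -2*(-4*0)*(-58) = -0*(-58) = -2*0 = 0)
-p = -1*0 = 0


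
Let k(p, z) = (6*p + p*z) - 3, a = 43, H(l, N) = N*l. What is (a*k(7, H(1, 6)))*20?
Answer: 69660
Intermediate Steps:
k(p, z) = -3 + 6*p + p*z
(a*k(7, H(1, 6)))*20 = (43*(-3 + 6*7 + 7*(6*1)))*20 = (43*(-3 + 42 + 7*6))*20 = (43*(-3 + 42 + 42))*20 = (43*81)*20 = 3483*20 = 69660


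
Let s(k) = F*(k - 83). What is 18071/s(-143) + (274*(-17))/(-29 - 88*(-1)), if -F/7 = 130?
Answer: -956898091/12133940 ≈ -78.861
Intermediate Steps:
F = -910 (F = -7*130 = -910)
s(k) = 75530 - 910*k (s(k) = -910*(k - 83) = -910*(-83 + k) = 75530 - 910*k)
18071/s(-143) + (274*(-17))/(-29 - 88*(-1)) = 18071/(75530 - 910*(-143)) + (274*(-17))/(-29 - 88*(-1)) = 18071/(75530 + 130130) - 4658/(-29 + 88) = 18071/205660 - 4658/59 = -956898091/12133940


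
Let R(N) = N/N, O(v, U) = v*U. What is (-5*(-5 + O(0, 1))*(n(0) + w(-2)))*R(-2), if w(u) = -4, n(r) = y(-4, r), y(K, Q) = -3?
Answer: -175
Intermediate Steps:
O(v, U) = U*v
n(r) = -3
R(N) = 1
(-5*(-5 + O(0, 1))*(n(0) + w(-2)))*R(-2) = -5*(-5 + 1*0)*(-3 - 4)*1 = -5*(-5 + 0)*(-7)*1 = -(-25)*(-7)*1 = -5*35*1 = -175*1 = -175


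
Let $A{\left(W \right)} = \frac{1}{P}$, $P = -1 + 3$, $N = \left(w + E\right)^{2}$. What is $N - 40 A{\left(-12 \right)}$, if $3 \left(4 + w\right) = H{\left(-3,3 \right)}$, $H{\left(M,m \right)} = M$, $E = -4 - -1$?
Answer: $44$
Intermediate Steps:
$E = -3$ ($E = -4 + 1 = -3$)
$w = -5$ ($w = -4 + \frac{1}{3} \left(-3\right) = -4 - 1 = -5$)
$N = 64$ ($N = \left(-5 - 3\right)^{2} = \left(-8\right)^{2} = 64$)
$P = 2$
$A{\left(W \right)} = \frac{1}{2}$
$N - 40 A{\left(-12 \right)} = 64 - 20 = 44$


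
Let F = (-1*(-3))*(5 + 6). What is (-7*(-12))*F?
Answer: 2772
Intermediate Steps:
F = 33 (F = 3*11 = 33)
(-7*(-12))*F = -7*(-12)*33 = 84*33 = 2772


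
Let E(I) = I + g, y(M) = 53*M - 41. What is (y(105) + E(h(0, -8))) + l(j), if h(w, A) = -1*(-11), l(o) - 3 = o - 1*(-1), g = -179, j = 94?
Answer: 5454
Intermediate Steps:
l(o) = 4 + o (l(o) = 3 + (o - 1*(-1)) = 3 + (o + 1) = 3 + (1 + o) = 4 + o)
y(M) = -41 + 53*M
h(w, A) = 11
E(I) = -179 + I (E(I) = I - 179 = -179 + I)
(y(105) + E(h(0, -8))) + l(j) = ((-41 + 53*105) + (-179 + 11)) + (4 + 94) = ((-41 + 5565) - 168) + 98 = (5524 - 168) + 98 = 5356 + 98 = 5454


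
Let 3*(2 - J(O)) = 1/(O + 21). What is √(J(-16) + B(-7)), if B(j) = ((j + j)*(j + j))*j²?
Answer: √2161335/15 ≈ 98.010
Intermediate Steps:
J(O) = 2 - 1/(3*(21 + O)) (J(O) = 2 - 1/(3*(O + 21)) = 2 - 1/(3*(21 + O)))
B(j) = 4*j⁴ (B(j) = ((2*j)*(2*j))*j² = (4*j²)*j² = 4*j⁴)
√(J(-16) + B(-7)) = √((125 + 6*(-16))/(3*(21 - 16)) + 4*(-7)⁴) = √((⅓)*(125 - 96)/5 + 4*2401) = √((⅓)*(⅕)*29 + 9604) = √(29/15 + 9604) = √(144089/15) = √2161335/15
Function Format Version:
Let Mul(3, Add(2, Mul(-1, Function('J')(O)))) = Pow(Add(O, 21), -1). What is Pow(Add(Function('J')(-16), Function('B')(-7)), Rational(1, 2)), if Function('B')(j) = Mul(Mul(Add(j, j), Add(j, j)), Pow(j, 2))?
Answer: Mul(Rational(1, 15), Pow(2161335, Rational(1, 2))) ≈ 98.010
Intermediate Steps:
Function('J')(O) = Add(2, Mul(Rational(-1, 3), Pow(Add(21, O), -1))) (Function('J')(O) = Add(2, Mul(Rational(-1, 3), Pow(Add(O, 21), -1))) = Add(2, Mul(Rational(-1, 3), Pow(Add(21, O), -1))))
Function('B')(j) = Mul(4, Pow(j, 4)) (Function('B')(j) = Mul(Mul(Mul(2, j), Mul(2, j)), Pow(j, 2)) = Mul(Mul(4, Pow(j, 2)), Pow(j, 2)) = Mul(4, Pow(j, 4)))
Pow(Add(Function('J')(-16), Function('B')(-7)), Rational(1, 2)) = Pow(Add(Mul(Rational(1, 3), Pow(Add(21, -16), -1), Add(125, Mul(6, -16))), Mul(4, Pow(-7, 4))), Rational(1, 2)) = Pow(Add(Mul(Rational(1, 3), Pow(5, -1), Add(125, -96)), Mul(4, 2401)), Rational(1, 2)) = Pow(Add(Mul(Rational(1, 3), Rational(1, 5), 29), 9604), Rational(1, 2)) = Pow(Add(Rational(29, 15), 9604), Rational(1, 2)) = Pow(Rational(144089, 15), Rational(1, 2)) = Mul(Rational(1, 15), Pow(2161335, Rational(1, 2)))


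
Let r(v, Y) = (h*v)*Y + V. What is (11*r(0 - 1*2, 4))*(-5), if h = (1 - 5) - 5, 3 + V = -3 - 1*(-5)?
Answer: -3905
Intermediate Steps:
V = -1 (V = -3 + (-3 - 1*(-5)) = -3 + (-3 + 5) = -3 + 2 = -1)
h = -9 (h = -4 - 5 = -9)
r(v, Y) = -1 - 9*Y*v (r(v, Y) = (-9*v)*Y - 1 = -9*Y*v - 1 = -1 - 9*Y*v)
(11*r(0 - 1*2, 4))*(-5) = (11*(-1 - 9*4*(0 - 1*2)))*(-5) = (11*(-1 - 9*4*(0 - 2)))*(-5) = (11*(-1 - 9*4*(-2)))*(-5) = (11*(-1 + 72))*(-5) = (11*71)*(-5) = 781*(-5) = -3905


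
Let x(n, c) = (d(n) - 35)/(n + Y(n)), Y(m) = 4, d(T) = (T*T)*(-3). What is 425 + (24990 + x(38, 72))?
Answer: 1063063/42 ≈ 25311.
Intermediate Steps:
d(T) = -3*T² (d(T) = T²*(-3) = -3*T²)
x(n, c) = (-35 - 3*n²)/(4 + n) (x(n, c) = (-3*n² - 35)/(n + 4) = (-35 - 3*n²)/(4 + n))
425 + (24990 + x(38, 72)) = 425 + (24990 + (-35 - 3*38²)/(4 + 38)) = 425 + (24990 + (-35 - 3*1444)/42) = 425 + (24990 + (-35 - 4332)/42) = 425 + (24990 + (1/42)*(-4367)) = 425 + (24990 - 4367/42) = 425 + 1045213/42 = 1063063/42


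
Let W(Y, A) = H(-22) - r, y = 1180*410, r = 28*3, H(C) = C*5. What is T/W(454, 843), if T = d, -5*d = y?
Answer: 48380/97 ≈ 498.76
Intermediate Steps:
H(C) = 5*C
r = 84
y = 483800
d = -96760 (d = -⅕*483800 = -96760)
W(Y, A) = -194 (W(Y, A) = 5*(-22) - 1*84 = -110 - 84 = -194)
T = -96760
T/W(454, 843) = -96760/(-194) = -96760*(-1/194) = 48380/97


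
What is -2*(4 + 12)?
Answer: -32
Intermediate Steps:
-2*(4 + 12) = -2*16 = -32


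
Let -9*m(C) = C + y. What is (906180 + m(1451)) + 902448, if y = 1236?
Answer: 16274965/9 ≈ 1.8083e+6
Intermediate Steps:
m(C) = -412/3 - C/9 (m(C) = -(C + 1236)/9 = -(1236 + C)/9 = -412/3 - C/9)
(906180 + m(1451)) + 902448 = (906180 + (-412/3 - ⅑*1451)) + 902448 = (906180 + (-412/3 - 1451/9)) + 902448 = (906180 - 2687/9) + 902448 = 8152933/9 + 902448 = 16274965/9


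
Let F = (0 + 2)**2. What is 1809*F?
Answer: 7236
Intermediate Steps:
F = 4 (F = 2**2 = 4)
1809*F = 1809*4 = 7236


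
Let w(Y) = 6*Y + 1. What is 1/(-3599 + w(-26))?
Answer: -1/3754 ≈ -0.00026638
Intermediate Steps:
w(Y) = 1 + 6*Y
1/(-3599 + w(-26)) = 1/(-3599 + (1 + 6*(-26))) = 1/(-3599 + (1 - 156)) = 1/(-3599 - 155) = 1/(-3754) = -1/3754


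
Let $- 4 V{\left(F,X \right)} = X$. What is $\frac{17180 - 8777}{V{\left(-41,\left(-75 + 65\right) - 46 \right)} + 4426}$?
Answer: $\frac{2801}{1480} \approx 1.8926$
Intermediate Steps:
$V{\left(F,X \right)} = - \frac{X}{4}$
$\frac{17180 - 8777}{V{\left(-41,\left(-75 + 65\right) - 46 \right)} + 4426} = \frac{17180 - 8777}{- \frac{\left(-75 + 65\right) - 46}{4} + 4426} = \frac{8403}{- \frac{-10 - 46}{4} + 4426} = \frac{8403}{\left(- \frac{1}{4}\right) \left(-56\right) + 4426} = \frac{8403}{14 + 4426} = \frac{8403}{4440} = 8403 \cdot \frac{1}{4440} = \frac{2801}{1480}$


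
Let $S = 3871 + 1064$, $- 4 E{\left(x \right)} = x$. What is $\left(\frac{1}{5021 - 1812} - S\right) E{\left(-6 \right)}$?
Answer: $- \frac{23754621}{3209} \approx -7402.5$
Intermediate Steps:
$E{\left(x \right)} = - \frac{x}{4}$
$S = 4935$
$\left(\frac{1}{5021 - 1812} - S\right) E{\left(-6 \right)} = \left(\frac{1}{5021 - 1812} - 4935\right) \left(\left(- \frac{1}{4}\right) \left(-6\right)\right) = \left(\frac{1}{3209} - 4935\right) \frac{3}{2} = \left(- \frac{15836414}{3209}\right) \frac{3}{2} = - \frac{23754621}{3209}$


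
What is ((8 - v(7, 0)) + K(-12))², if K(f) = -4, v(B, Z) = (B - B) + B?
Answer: 9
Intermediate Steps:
v(B, Z) = B (v(B, Z) = 0 + B = B)
((8 - v(7, 0)) + K(-12))² = ((8 - 1*7) - 4)² = ((8 - 7) - 4)² = (1 - 4)² = (-3)² = 9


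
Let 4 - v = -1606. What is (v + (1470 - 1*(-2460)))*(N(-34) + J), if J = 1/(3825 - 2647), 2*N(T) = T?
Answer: -55469250/589 ≈ -94175.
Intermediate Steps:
N(T) = T/2
J = 1/1178 ≈ 0.00084890
v = 1610 (v = 4 - 1*(-1606) = 4 + 1606 = 1610)
(v + (1470 - 1*(-2460)))*(N(-34) + J) = (1610 + (1470 - 1*(-2460)))*((1/2)*(-34) + 1/1178) = (1610 + (1470 + 2460))*(-17 + 1/1178) = (1610 + 3930)*(-20025/1178) = 5540*(-20025/1178) = -55469250/589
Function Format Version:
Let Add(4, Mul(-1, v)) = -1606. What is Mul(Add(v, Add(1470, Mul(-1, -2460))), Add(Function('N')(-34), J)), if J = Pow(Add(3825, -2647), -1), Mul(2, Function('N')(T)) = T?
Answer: Rational(-55469250, 589) ≈ -94175.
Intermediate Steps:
Function('N')(T) = Mul(Rational(1, 2), T)
J = Rational(1, 1178) (J = Pow(1178, -1) = Rational(1, 1178) ≈ 0.00084890)
v = 1610 (v = Add(4, Mul(-1, -1606)) = Add(4, 1606) = 1610)
Mul(Add(v, Add(1470, Mul(-1, -2460))), Add(Function('N')(-34), J)) = Mul(Add(1610, Add(1470, Mul(-1, -2460))), Add(Mul(Rational(1, 2), -34), Rational(1, 1178))) = Mul(Add(1610, Add(1470, 2460)), Add(-17, Rational(1, 1178))) = Mul(Add(1610, 3930), Rational(-20025, 1178)) = Mul(5540, Rational(-20025, 1178)) = Rational(-55469250, 589)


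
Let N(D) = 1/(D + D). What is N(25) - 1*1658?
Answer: -82899/50 ≈ -1658.0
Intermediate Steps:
N(D) = 1/(2*D)
N(25) - 1*1658 = (1/2)/25 - 1*1658 = (1/2)*(1/25) - 1658 = 1/50 - 1658 = -82899/50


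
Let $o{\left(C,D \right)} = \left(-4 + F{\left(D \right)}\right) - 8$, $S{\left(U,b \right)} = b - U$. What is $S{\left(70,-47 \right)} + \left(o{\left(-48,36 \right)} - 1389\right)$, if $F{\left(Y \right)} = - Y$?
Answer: $-1554$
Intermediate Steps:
$o{\left(C,D \right)} = -12 - D$ ($o{\left(C,D \right)} = \left(-4 - D\right) - 8 = -12 - D$)
$S{\left(70,-47 \right)} + \left(o{\left(-48,36 \right)} - 1389\right) = \left(-47 - 70\right) - 1437 = -117 - 1437 = -1554$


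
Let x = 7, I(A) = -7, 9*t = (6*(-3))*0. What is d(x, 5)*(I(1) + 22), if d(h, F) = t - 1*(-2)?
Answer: 30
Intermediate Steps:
t = 0 (t = ((6*(-3))*0)/9 = (-18*0)/9 = (⅑)*0 = 0)
d(h, F) = 2 (d(h, F) = 0 - 1*(-2) = 0 + 2 = 2)
d(x, 5)*(I(1) + 22) = 2*(-7 + 22) = 2*15 = 30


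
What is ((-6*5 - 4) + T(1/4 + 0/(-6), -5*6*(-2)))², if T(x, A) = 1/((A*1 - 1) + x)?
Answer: 64866916/56169 ≈ 1154.9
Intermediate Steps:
T(x, A) = 1/(-1 + A + x) (T(x, A) = 1/((A - 1) + x) = 1/((-1 + A) + x) = 1/(-1 + A + x))
((-6*5 - 4) + T(1/4 + 0/(-6), -5*6*(-2)))² = ((-6*5 - 4) + 1/(-1 - 5*6*(-2) + (1/4 + 0/(-6))))² = ((-30 - 4) + 1/(-1 - 30*(-2) + (1*(¼) + 0*(-⅙))))² = (-34 + 1/(-1 + 60 + (¼ + 0)))² = (-34 + 1/(-1 + 60 + ¼))² = (-34 + 1/(237/4))² = (-34 + 4/237)² = (-8054/237)² = 64866916/56169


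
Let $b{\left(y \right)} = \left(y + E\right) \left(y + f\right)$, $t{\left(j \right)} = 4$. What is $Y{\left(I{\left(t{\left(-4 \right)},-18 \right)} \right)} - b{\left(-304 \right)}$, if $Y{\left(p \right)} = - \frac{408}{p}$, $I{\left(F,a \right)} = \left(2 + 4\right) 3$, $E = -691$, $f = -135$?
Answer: $- \frac{1310483}{3} \approx -4.3683 \cdot 10^{5}$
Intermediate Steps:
$I{\left(F,a \right)} = 18$ ($I{\left(F,a \right)} = 6 \cdot 3 = 18$)
$b{\left(y \right)} = \left(-691 + y\right) \left(-135 + y\right)$ ($b{\left(y \right)} = \left(y - 691\right) \left(y - 135\right) = \left(-691 + y\right) \left(-135 + y\right)$)
$Y{\left(I{\left(t{\left(-4 \right)},-18 \right)} \right)} - b{\left(-304 \right)} = - \frac{408}{18} - \left(93285 + \left(-304\right)^{2} - -251104\right) = \left(-408\right) \frac{1}{18} - \left(93285 + 92416 + 251104\right) = - \frac{68}{3} - 436805 = - \frac{1310483}{3}$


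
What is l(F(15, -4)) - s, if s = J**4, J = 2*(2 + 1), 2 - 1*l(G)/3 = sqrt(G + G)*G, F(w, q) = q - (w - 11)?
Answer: -1290 + 96*I ≈ -1290.0 + 96.0*I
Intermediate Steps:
F(w, q) = 11 + q - w (F(w, q) = q - (-11 + w) = q + (11 - w) = 11 + q - w)
l(G) = 6 - 3*sqrt(2)*G**(3/2) (l(G) = 6 - 3*sqrt(G + G)*G = 6 - 3*sqrt(2*G)*G = 6 - 3*sqrt(2)*sqrt(G)*G = 6 - 3*sqrt(2)*G**(3/2))
J = 6 (J = 2*3 = 6)
s = 1296 (s = 6**4 = 1296)
l(F(15, -4)) - s = (6 - 3*sqrt(2)*(11 - 4 - 1*15)**(3/2)) - 1*1296 = (6 - 3*sqrt(2)*(11 - 4 - 15)**(3/2)) - 1296 = (6 - 3*sqrt(2)*(-8)**(3/2)) - 1296 = (6 - 3*sqrt(2)*(-16*I*sqrt(2))) - 1296 = (6 + 96*I) - 1296 = -1290 + 96*I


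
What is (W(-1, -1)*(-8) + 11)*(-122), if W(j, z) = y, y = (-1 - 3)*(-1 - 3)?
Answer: 14274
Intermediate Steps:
y = 16 (y = -4*(-4) = 16)
W(j, z) = 16
(W(-1, -1)*(-8) + 11)*(-122) = (16*(-8) + 11)*(-122) = (-128 + 11)*(-122) = -117*(-122) = 14274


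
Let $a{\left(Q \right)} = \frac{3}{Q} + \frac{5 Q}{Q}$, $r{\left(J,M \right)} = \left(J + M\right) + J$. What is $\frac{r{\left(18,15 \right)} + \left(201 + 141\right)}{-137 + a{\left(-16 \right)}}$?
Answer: $- \frac{2096}{705} \approx -2.973$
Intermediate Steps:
$r{\left(J,M \right)} = M + 2 J$
$a{\left(Q \right)} = 5 + \frac{3}{Q}$ ($a{\left(Q \right)} = \frac{3}{Q} + 5 = 5 + \frac{3}{Q}$)
$\frac{r{\left(18,15 \right)} + \left(201 + 141\right)}{-137 + a{\left(-16 \right)}} = \frac{\left(15 + 2 \cdot 18\right) + \left(201 + 141\right)}{-137 + \left(5 + \frac{3}{-16}\right)} = \frac{\left(15 + 36\right) + 342}{-137 + \left(5 + 3 \left(- \frac{1}{16}\right)\right)} = \frac{51 + 342}{-137 + \left(5 - \frac{3}{16}\right)} = \frac{393}{-137 + \frac{77}{16}} = \frac{393}{- \frac{2115}{16}} = 393 \left(- \frac{16}{2115}\right) = - \frac{2096}{705}$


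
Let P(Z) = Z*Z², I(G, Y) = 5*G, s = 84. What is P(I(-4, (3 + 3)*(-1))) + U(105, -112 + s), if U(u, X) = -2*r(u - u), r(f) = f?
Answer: -8000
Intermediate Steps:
U(u, X) = 0 (U(u, X) = -2*(u - u) = -2*0 = 0)
P(Z) = Z³
P(I(-4, (3 + 3)*(-1))) + U(105, -112 + s) = (5*(-4))³ + 0 = (-20)³ + 0 = -8000 + 0 = -8000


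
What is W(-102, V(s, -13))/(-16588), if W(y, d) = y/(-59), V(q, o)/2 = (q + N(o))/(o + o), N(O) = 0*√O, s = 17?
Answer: -51/489346 ≈ -0.00010422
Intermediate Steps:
N(O) = 0
V(q, o) = q/o (V(q, o) = 2*((q + 0)/(o + o)) = 2*(q/((2*o))) = 2*(q*(1/(2*o))) = 2*(q/(2*o)) = q/o)
W(y, d) = -y/59 (W(y, d) = y*(-1/59) = -y/59)
W(-102, V(s, -13))/(-16588) = -1/59*(-102)/(-16588) = (102/59)*(-1/16588) = -51/489346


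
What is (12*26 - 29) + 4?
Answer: 287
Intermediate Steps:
(12*26 - 29) + 4 = (312 - 29) + 4 = 283 + 4 = 287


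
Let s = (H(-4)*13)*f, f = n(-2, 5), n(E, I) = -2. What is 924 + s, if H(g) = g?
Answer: 1028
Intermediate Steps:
f = -2
s = 104 (s = -4*13*(-2) = -52*(-2) = 104)
924 + s = 924 + 104 = 1028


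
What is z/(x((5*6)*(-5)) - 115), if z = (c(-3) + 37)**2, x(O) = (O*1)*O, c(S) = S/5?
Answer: 33124/559625 ≈ 0.059190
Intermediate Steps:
c(S) = S/5 (c(S) = S*(1/5) = S/5)
x(O) = O**2 (x(O) = O*O = O**2)
z = 33124/25 (z = ((1/5)*(-3) + 37)**2 = (-3/5 + 37)**2 = (182/5)**2 = 33124/25 ≈ 1325.0)
z/(x((5*6)*(-5)) - 115) = (33124/25)/(((5*6)*(-5))**2 - 115) = (33124/25)/((30*(-5))**2 - 115) = (33124/25)/((-150)**2 - 115) = (33124/25)/(22500 - 115) = (33124/25)/22385 = (1/22385)*(33124/25) = 33124/559625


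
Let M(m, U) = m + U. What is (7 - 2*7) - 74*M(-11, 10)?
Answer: 67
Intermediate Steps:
M(m, U) = U + m
(7 - 2*7) - 74*M(-11, 10) = (7 - 2*7) - 74*(10 - 11) = (7 - 14) - 74*(-1) = -7 + 74 = 67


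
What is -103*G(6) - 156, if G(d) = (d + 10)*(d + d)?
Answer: -19932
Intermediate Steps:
G(d) = 2*d*(10 + d) (G(d) = (10 + d)*(2*d) = 2*d*(10 + d))
-103*G(6) - 156 = -206*6*(10 + 6) - 156 = -206*6*16 - 156 = -103*192 - 156 = -19776 - 156 = -19932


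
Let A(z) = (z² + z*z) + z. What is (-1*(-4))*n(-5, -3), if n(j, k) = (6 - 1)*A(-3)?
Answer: 300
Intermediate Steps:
A(z) = z + 2*z² (A(z) = (z² + z²) + z = 2*z² + z = z + 2*z²)
n(j, k) = 75 (n(j, k) = (6 - 1)*(-3*(1 + 2*(-3))) = 5*(-3*(1 - 6)) = 5*(-3*(-5)) = 5*15 = 75)
(-1*(-4))*n(-5, -3) = -1*(-4)*75 = 4*75 = 300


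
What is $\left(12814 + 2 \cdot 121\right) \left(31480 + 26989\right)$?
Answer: $763371264$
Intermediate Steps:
$\left(12814 + 2 \cdot 121\right) \left(31480 + 26989\right) = \left(12814 + 242\right) 58469 = 13056 \cdot 58469 = 763371264$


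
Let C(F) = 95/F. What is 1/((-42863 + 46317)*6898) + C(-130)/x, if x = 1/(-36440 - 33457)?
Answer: 15820771740391/309733996 ≈ 51079.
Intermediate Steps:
x = -1/69897 (x = 1/(-69897) = -1/69897 ≈ -1.4307e-5)
1/((-42863 + 46317)*6898) + C(-130)/x = 1/((-42863 + 46317)*6898) + (95/(-130))/(-1/69897) = (1/6898)/3454 + (95*(-1/130))*(-69897) = (1/3454)*(1/6898) - 19/26*(-69897) = 1/23825692 + 1328043/26 = 15820771740391/309733996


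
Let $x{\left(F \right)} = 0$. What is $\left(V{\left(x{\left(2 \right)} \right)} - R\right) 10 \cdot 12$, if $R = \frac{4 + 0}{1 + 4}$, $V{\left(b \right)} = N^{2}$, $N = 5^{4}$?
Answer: $46874904$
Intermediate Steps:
$N = 625$
$V{\left(b \right)} = 390625$ ($V{\left(b \right)} = 625^{2} = 390625$)
$R = \frac{4}{5} \approx 0.8$
$\left(V{\left(x{\left(2 \right)} \right)} - R\right) 10 \cdot 12 = \left(390625 - \frac{4}{5}\right) 10 \cdot 12 = \frac{1953121}{5} \cdot 10 \cdot 12 = 3906242 \cdot 12 = 46874904$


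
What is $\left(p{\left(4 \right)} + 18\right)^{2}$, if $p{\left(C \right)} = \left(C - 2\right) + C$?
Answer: $576$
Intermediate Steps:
$p{\left(C \right)} = -2 + 2 C$ ($p{\left(C \right)} = \left(-2 + C\right) + C = -2 + 2 C$)
$\left(p{\left(4 \right)} + 18\right)^{2} = \left(\left(-2 + 2 \cdot 4\right) + 18\right)^{2} = \left(\left(-2 + 8\right) + 18\right)^{2} = \left(6 + 18\right)^{2} = 24^{2} = 576$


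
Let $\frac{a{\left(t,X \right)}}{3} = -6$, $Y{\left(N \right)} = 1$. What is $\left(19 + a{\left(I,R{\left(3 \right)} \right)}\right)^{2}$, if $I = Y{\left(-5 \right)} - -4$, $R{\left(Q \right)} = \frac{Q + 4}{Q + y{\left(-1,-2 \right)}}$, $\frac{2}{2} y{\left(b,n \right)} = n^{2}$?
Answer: $1$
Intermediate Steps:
$y{\left(b,n \right)} = n^{2}$
$R{\left(Q \right)} = 1$ ($R{\left(Q \right)} = \frac{Q + 4}{Q + \left(-2\right)^{2}} = \frac{4 + Q}{Q + 4} = \frac{4 + Q}{4 + Q} = 1$)
$I = 5$ ($I = 1 - -4 = 1 + 4 = 5$)
$a{\left(t,X \right)} = -18$ ($a{\left(t,X \right)} = 3 \left(-6\right) = -18$)
$\left(19 + a{\left(I,R{\left(3 \right)} \right)}\right)^{2} = \left(19 - 18\right)^{2} = 1^{2} = 1$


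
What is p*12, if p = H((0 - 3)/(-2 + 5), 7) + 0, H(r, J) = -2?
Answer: -24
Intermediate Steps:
p = -2 (p = -2 + 0 = -2)
p*12 = -2*12 = -24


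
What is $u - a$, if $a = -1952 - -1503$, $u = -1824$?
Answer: $-1375$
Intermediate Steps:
$a = -449$ ($a = -1952 + 1503 = -449$)
$u - a = -1824 - -449 = -1824 + 449 = -1375$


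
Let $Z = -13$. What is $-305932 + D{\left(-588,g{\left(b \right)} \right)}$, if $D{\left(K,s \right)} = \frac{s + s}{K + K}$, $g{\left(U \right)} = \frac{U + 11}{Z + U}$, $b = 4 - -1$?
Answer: $- \frac{89944007}{294} \approx -3.0593 \cdot 10^{5}$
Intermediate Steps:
$b = 5$ ($b = 4 + 1 = 5$)
$g{\left(U \right)} = \frac{11 + U}{-13 + U}$ ($g{\left(U \right)} = \frac{U + 11}{-13 + U} = \frac{11 + U}{-13 + U}$)
$D{\left(K,s \right)} = \frac{s}{K}$ ($D{\left(K,s \right)} = \frac{2 s}{2 K} = 2 s \frac{1}{2 K} = \frac{s}{K}$)
$-305932 + D{\left(-588,g{\left(b \right)} \right)} = -305932 + \frac{\frac{1}{-13 + 5} \left(11 + 5\right)}{-588} = -305932 + \frac{1}{-8} \cdot 16 \left(- \frac{1}{588}\right) = -305932 + \left(- \frac{1}{8}\right) 16 \left(- \frac{1}{588}\right) = -305932 - - \frac{1}{294} = -305932 + \frac{1}{294} = - \frac{89944007}{294}$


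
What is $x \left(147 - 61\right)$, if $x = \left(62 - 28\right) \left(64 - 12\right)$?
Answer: $152048$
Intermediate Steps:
$x = 1768$ ($x = 34 \cdot 52 = 1768$)
$x \left(147 - 61\right) = 1768 \left(147 - 61\right) = 1768 \cdot 86 = 152048$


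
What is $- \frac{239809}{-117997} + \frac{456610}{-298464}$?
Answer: $\frac{8847871603}{17608928304} \approx 0.50247$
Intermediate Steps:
$- \frac{239809}{-117997} + \frac{456610}{-298464} = \left(-239809\right) \left(- \frac{1}{117997}\right) + 456610 \left(- \frac{1}{298464}\right) = \frac{239809}{117997} - \frac{228305}{149232} = \frac{8847871603}{17608928304}$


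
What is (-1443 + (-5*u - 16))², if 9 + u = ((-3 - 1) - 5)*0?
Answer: 1999396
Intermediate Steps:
u = -9 (u = -9 + ((-3 - 1) - 5)*0 = -9 + (-4 - 5)*0 = -9 - 9*0 = -9 + 0 = -9)
(-1443 + (-5*u - 16))² = (-1443 + (-5*(-9) - 16))² = (-1443 + (45 - 16))² = (-1443 + 29)² = (-1414)² = 1999396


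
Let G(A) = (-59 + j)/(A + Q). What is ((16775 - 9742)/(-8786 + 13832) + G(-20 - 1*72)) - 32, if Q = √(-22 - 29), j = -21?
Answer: -255581905/8593338 + 16*I*√51/1703 ≈ -29.742 + 0.067095*I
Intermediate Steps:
Q = I*√51 (Q = √(-51) = I*√51 ≈ 7.1414*I)
G(A) = -80/(A + I*√51) (G(A) = (-59 - 21)/(A + I*√51) = -80/(A + I*√51))
((16775 - 9742)/(-8786 + 13832) + G(-20 - 1*72)) - 32 = ((16775 - 9742)/(-8786 + 13832) - 80/((-20 - 1*72) + I*√51)) - 32 = (7033/5046 - 80/((-20 - 72) + I*√51)) - 32 = (7033*(1/5046) - 80/(-92 + I*√51)) - 32 = (7033/5046 - 80/(-92 + I*√51)) - 32 = -154439/5046 - 80/(-92 + I*√51)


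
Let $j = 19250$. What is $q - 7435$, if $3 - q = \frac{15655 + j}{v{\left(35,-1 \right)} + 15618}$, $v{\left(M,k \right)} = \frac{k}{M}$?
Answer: $- \frac{4063768403}{546629} \approx -7434.2$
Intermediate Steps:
$q = \frac{418212}{546629}$ ($q = 3 - \frac{15655 + 19250}{- \frac{1}{35} + 15618} = 3 - \frac{34905}{\left(-1\right) \frac{1}{35} + 15618} = 3 - \frac{34905}{- \frac{1}{35} + 15618} = 3 - \frac{34905}{\frac{546629}{35}} = 3 - 34905 \cdot \frac{35}{546629} = 3 - \frac{1221675}{546629} = \frac{418212}{546629} \approx 0.76507$)
$q - 7435 = \frac{418212}{546629} - 7435 = - \frac{4063768403}{546629}$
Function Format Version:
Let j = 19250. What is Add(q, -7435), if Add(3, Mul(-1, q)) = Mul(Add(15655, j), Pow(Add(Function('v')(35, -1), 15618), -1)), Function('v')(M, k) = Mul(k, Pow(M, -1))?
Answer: Rational(-4063768403, 546629) ≈ -7434.2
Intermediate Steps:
q = Rational(418212, 546629) (q = Add(3, Mul(-1, Mul(Add(15655, 19250), Pow(Add(Mul(-1, Pow(35, -1)), 15618), -1)))) = Add(3, Mul(-1, Mul(34905, Pow(Add(Mul(-1, Rational(1, 35)), 15618), -1)))) = Add(3, Mul(-1, Mul(34905, Pow(Add(Rational(-1, 35), 15618), -1)))) = Add(3, Mul(-1, Mul(34905, Pow(Rational(546629, 35), -1)))) = Add(3, Mul(-1, Mul(34905, Rational(35, 546629)))) = Add(3, Mul(-1, Rational(1221675, 546629))) = Add(3, Rational(-1221675, 546629)) = Rational(418212, 546629) ≈ 0.76507)
Add(q, -7435) = Add(Rational(418212, 546629), -7435) = Rational(-4063768403, 546629)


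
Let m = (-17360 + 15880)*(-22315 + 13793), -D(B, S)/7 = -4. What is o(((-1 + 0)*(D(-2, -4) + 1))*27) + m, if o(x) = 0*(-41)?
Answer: 12612560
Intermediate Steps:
D(B, S) = 28 (D(B, S) = -7*(-4) = 28)
o(x) = 0
m = 12612560 (m = -1480*(-8522) = 12612560)
o(((-1 + 0)*(D(-2, -4) + 1))*27) + m = 0 + 12612560 = 12612560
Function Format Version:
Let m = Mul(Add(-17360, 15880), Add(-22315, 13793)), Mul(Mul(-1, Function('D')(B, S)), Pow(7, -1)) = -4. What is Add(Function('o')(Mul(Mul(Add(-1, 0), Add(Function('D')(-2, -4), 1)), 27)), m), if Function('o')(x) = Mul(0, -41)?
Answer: 12612560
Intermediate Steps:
Function('D')(B, S) = 28 (Function('D')(B, S) = Mul(-7, -4) = 28)
Function('o')(x) = 0
m = 12612560 (m = Mul(-1480, -8522) = 12612560)
Add(Function('o')(Mul(Mul(Add(-1, 0), Add(Function('D')(-2, -4), 1)), 27)), m) = Add(0, 12612560) = 12612560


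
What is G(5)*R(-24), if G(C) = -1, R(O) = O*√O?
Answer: 48*I*√6 ≈ 117.58*I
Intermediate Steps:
R(O) = O^(3/2)
G(5)*R(-24) = -(-24)^(3/2) = -(-48)*I*√6 = 48*I*√6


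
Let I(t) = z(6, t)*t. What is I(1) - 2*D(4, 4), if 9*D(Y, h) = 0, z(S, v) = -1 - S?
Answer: -7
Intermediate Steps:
D(Y, h) = 0 (D(Y, h) = (⅑)*0 = 0)
I(t) = -7*t (I(t) = (-1 - 1*6)*t = (-1 - 6)*t = -7*t)
I(1) - 2*D(4, 4) = -7*1 - 2*0 = -7 + 0 = -7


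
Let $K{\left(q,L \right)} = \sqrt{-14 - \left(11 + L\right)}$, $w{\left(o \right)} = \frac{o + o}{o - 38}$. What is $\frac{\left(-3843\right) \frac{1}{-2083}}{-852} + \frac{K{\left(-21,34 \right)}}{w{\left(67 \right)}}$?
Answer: $- \frac{1281}{591572} + \frac{29 i \sqrt{59}}{134} \approx -0.0021654 + 1.6623 i$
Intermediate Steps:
$w{\left(o \right)} = \frac{2 o}{-38 + o}$
$K{\left(q,L \right)} = \sqrt{-25 - L}$
$\frac{\left(-3843\right) \frac{1}{-2083}}{-852} + \frac{K{\left(-21,34 \right)}}{w{\left(67 \right)}} = \frac{\left(-3843\right) \frac{1}{-2083}}{-852} + \frac{\sqrt{-25 - 34}}{2 \cdot 67 \frac{1}{-38 + 67}} = \left(-3843\right) \left(- \frac{1}{2083}\right) \left(- \frac{1}{852}\right) + \frac{\sqrt{-25 - 34}}{2 \cdot 67 \cdot \frac{1}{29}} = \frac{3843}{2083} \left(- \frac{1}{852}\right) + \frac{\sqrt{-59}}{2 \cdot 67 \cdot \frac{1}{29}} = - \frac{1281}{591572} + \frac{i \sqrt{59}}{\frac{134}{29}} = - \frac{1281}{591572} + i \sqrt{59} \cdot \frac{29}{134} = - \frac{1281}{591572} + \frac{29 i \sqrt{59}}{134}$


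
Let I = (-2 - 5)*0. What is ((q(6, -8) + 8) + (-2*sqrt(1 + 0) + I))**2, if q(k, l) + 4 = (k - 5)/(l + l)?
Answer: 961/256 ≈ 3.7539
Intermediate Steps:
q(k, l) = -4 + (-5 + k)/(2*l) (q(k, l) = -4 + (k - 5)/(l + l) = -4 + (-5 + k)/((2*l)) = -4 + (-5 + k)*(1/(2*l)) = -4 + (-5 + k)/(2*l))
I = 0 (I = -7*0 = 0)
((q(6, -8) + 8) + (-2*sqrt(1 + 0) + I))**2 = (((1/2)*(-5 + 6 - 8*(-8))/(-8) + 8) + (-2*sqrt(1 + 0) + 0))**2 = (((1/2)*(-1/8)*(-5 + 6 + 64) + 8) + (-2*sqrt(1) + 0))**2 = (((1/2)*(-1/8)*65 + 8) + (-2*1 + 0))**2 = ((-65/16 + 8) + (-2 + 0))**2 = (63/16 - 2)**2 = (31/16)**2 = 961/256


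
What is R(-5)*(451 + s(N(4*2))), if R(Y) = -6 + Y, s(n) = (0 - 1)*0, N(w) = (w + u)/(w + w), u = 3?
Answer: -4961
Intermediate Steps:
N(w) = (3 + w)/(2*w) (N(w) = (w + 3)/(w + w) = (3 + w)/((2*w)) = (3 + w)*(1/(2*w)) = (3 + w)/(2*w))
s(n) = 0 (s(n) = -1*0 = 0)
R(-5)*(451 + s(N(4*2))) = (-6 - 5)*(451 + 0) = -11*451 = -4961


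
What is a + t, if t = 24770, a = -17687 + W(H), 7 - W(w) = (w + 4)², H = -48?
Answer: 5154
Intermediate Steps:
W(w) = 7 - (4 + w)² (W(w) = 7 - (w + 4)² = 7 - (4 + w)²)
a = -19616 (a = -17687 + (7 - (4 - 48)²) = -17687 + (7 - 1*(-44)²) = -17687 + (7 - 1*1936) = -17687 + (7 - 1936) = -17687 - 1929 = -19616)
a + t = -19616 + 24770 = 5154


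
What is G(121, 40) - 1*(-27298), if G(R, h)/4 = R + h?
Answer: 27942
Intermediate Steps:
G(R, h) = 4*R + 4*h (G(R, h) = 4*(R + h) = 4*R + 4*h)
G(121, 40) - 1*(-27298) = (4*121 + 4*40) - 1*(-27298) = (484 + 160) + 27298 = 644 + 27298 = 27942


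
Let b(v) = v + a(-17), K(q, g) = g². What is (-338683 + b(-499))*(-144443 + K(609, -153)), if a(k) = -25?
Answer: 41055580038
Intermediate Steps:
b(v) = -25 + v (b(v) = v - 25 = -25 + v)
(-338683 + b(-499))*(-144443 + K(609, -153)) = (-338683 + (-25 - 499))*(-144443 + (-153)²) = (-338683 - 524)*(-144443 + 23409) = -339207*(-121034) = 41055580038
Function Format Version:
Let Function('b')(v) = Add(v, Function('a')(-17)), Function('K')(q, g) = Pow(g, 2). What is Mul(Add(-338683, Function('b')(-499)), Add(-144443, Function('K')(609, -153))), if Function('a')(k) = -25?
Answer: 41055580038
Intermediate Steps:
Function('b')(v) = Add(-25, v) (Function('b')(v) = Add(v, -25) = Add(-25, v))
Mul(Add(-338683, Function('b')(-499)), Add(-144443, Function('K')(609, -153))) = Mul(Add(-338683, Add(-25, -499)), Add(-144443, Pow(-153, 2))) = Mul(Add(-338683, -524), Add(-144443, 23409)) = Mul(-339207, -121034) = 41055580038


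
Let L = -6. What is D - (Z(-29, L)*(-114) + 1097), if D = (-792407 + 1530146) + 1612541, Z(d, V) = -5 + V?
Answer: 2347929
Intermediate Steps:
D = 2350280 (D = 737739 + 1612541 = 2350280)
D - (Z(-29, L)*(-114) + 1097) = 2350280 - ((-5 - 6)*(-114) + 1097) = 2350280 - (-11*(-114) + 1097) = 2350280 - (1254 + 1097) = 2350280 - 1*2351 = 2350280 - 2351 = 2347929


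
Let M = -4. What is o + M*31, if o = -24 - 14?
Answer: -162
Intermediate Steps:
o = -38
o + M*31 = -38 - 4*31 = -38 - 124 = -162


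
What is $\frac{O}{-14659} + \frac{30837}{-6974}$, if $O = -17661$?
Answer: $- \frac{328871769}{102231866} \approx -3.2169$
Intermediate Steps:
$\frac{O}{-14659} + \frac{30837}{-6974} = - \frac{17661}{-14659} + \frac{30837}{-6974} = \left(-17661\right) \left(- \frac{1}{14659}\right) + 30837 \left(- \frac{1}{6974}\right) = \frac{17661}{14659} - \frac{30837}{6974} = - \frac{328871769}{102231866}$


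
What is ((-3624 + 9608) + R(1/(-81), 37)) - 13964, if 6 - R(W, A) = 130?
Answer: -8104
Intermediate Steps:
R(W, A) = -124 (R(W, A) = 6 - 1*130 = 6 - 130 = -124)
((-3624 + 9608) + R(1/(-81), 37)) - 13964 = ((-3624 + 9608) - 124) - 13964 = (5984 - 124) - 13964 = 5860 - 13964 = -8104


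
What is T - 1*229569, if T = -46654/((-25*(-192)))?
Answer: -550988927/2400 ≈ -2.2958e+5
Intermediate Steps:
T = -23327/2400 (T = -46654/4800 = -46654*1/4800 = -23327/2400 ≈ -9.7196)
T - 1*229569 = -23327/2400 - 1*229569 = -23327/2400 - 229569 = -550988927/2400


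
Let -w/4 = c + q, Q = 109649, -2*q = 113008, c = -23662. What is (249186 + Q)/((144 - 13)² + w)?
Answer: 71767/67565 ≈ 1.0622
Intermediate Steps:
q = -56504 (q = -½*113008 = -56504)
w = 320664 (w = -4*(-23662 - 56504) = -4*(-80166) = 320664)
(249186 + Q)/((144 - 13)² + w) = (249186 + 109649)/((144 - 13)² + 320664) = 358835/(131² + 320664) = 358835/(17161 + 320664) = 358835/337825 = 358835*(1/337825) = 71767/67565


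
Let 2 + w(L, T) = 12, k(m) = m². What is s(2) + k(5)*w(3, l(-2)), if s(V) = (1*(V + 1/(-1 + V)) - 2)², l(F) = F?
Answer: 251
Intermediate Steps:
s(V) = (-2 + V + 1/(-1 + V))² (s(V) = ((V + 1/(-1 + V)) - 2)² = (-2 + V + 1/(-1 + V))²)
w(L, T) = 10 (w(L, T) = -2 + 12 = 10)
s(2) + k(5)*w(3, l(-2)) = (3 + 2² - 3*2)²/(-1 + 2)² + 5²*10 = (3 + 4 - 6)²/1² + 25*10 = 1*1² + 250 = 1*1 + 250 = 1 + 250 = 251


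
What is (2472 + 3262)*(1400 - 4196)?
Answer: -16032264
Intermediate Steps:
(2472 + 3262)*(1400 - 4196) = 5734*(-2796) = -16032264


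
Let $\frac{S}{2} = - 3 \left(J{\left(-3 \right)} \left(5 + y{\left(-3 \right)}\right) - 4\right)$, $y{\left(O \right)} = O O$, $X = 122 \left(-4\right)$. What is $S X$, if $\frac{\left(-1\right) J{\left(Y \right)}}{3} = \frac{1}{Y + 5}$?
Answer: $-73200$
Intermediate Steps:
$X = -488$
$y{\left(O \right)} = O^{2}$
$J{\left(Y \right)} = - \frac{3}{5 + Y}$ ($J{\left(Y \right)} = - \frac{3}{Y + 5} = - \frac{3}{5 + Y}$)
$S = 150$ ($S = 2 \left(- 3 \left(- \frac{3}{5 - 3} \left(5 + \left(-3\right)^{2}\right) - 4\right)\right) = 2 \left(- 3 \left(- \frac{3}{2} \left(5 + 9\right) - 4\right)\right) = 2 \left(- 3 \left(\left(-3\right) \frac{1}{2} \cdot 14 - 4\right)\right) = 2 \left(- 3 \left(\left(- \frac{3}{2}\right) 14 - 4\right)\right) = 2 \left(- 3 \left(-21 - 4\right)\right) = 2 \left(\left(-3\right) \left(-25\right)\right) = 2 \cdot 75 = 150$)
$S X = 150 \left(-488\right) = -73200$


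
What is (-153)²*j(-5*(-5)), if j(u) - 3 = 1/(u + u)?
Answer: 3534759/50 ≈ 70695.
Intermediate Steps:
j(u) = 3 + 1/(2*u) (j(u) = 3 + 1/(u + u) = 3 + 1/(2*u))
(-153)²*j(-5*(-5)) = (-153)²*(3 + 1/(2*((-5*(-5))))) = 23409*(3 + (½)/25) = 23409*(3 + (½)*(1/25)) = 23409*(3 + 1/50) = 23409*(151/50) = 3534759/50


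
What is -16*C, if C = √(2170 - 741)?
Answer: -16*√1429 ≈ -604.83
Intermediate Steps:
C = √1429 ≈ 37.802
-16*C = -16*√1429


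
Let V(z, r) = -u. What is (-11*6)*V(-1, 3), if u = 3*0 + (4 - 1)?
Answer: 198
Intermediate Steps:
u = 3 (u = 0 + 3 = 3)
V(z, r) = -3 (V(z, r) = -1*3 = -3)
(-11*6)*V(-1, 3) = -11*6*(-3) = -66*(-3) = 198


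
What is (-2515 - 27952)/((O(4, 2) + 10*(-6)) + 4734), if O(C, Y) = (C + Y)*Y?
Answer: -30467/4686 ≈ -6.5017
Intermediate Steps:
O(C, Y) = Y*(C + Y)
(-2515 - 27952)/((O(4, 2) + 10*(-6)) + 4734) = (-2515 - 27952)/((2*(4 + 2) + 10*(-6)) + 4734) = -30467/((2*6 - 60) + 4734) = -30467/((12 - 60) + 4734) = -30467/(-48 + 4734) = -30467/4686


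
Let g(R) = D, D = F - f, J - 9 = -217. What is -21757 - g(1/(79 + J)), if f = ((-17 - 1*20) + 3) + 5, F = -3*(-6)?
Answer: -21804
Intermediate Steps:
J = -208 (J = 9 - 217 = -208)
F = 18
f = -29 (f = ((-17 - 20) + 3) + 5 = (-37 + 3) + 5 = -34 + 5 = -29)
D = 47 (D = 18 - 1*(-29) = 18 + 29 = 47)
g(R) = 47
-21757 - g(1/(79 + J)) = -21757 - 1*47 = -21757 - 47 = -21804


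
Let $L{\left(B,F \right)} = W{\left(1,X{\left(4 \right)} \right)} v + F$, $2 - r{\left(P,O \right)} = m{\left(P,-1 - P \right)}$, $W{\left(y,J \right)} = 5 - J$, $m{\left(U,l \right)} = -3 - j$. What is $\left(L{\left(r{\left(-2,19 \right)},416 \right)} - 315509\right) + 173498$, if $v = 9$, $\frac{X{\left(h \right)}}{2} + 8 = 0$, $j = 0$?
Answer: $-141406$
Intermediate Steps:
$X{\left(h \right)} = -16$ ($X{\left(h \right)} = -16 + 2 \cdot 0 = -16 + 0 = -16$)
$m{\left(U,l \right)} = -3$ ($m{\left(U,l \right)} = -3 - 0 = -3 + 0 = -3$)
$r{\left(P,O \right)} = 5$ ($r{\left(P,O \right)} = 2 - -3 = 2 + 3 = 5$)
$L{\left(B,F \right)} = 189 + F$ ($L{\left(B,F \right)} = \left(5 - -16\right) 9 + F = \left(5 + 16\right) 9 + F = 21 \cdot 9 + F = 189 + F$)
$\left(L{\left(r{\left(-2,19 \right)},416 \right)} - 315509\right) + 173498 = \left(\left(189 + 416\right) - 315509\right) + 173498 = \left(605 - 315509\right) + 173498 = -314904 + 173498 = -141406$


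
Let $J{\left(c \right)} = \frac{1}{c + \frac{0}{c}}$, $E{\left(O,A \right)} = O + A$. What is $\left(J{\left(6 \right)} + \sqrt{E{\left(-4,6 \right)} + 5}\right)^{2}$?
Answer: $\frac{253}{36} + \frac{\sqrt{7}}{3} \approx 7.9097$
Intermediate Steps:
$E{\left(O,A \right)} = A + O$
$J{\left(c \right)} = \frac{1}{c}$ ($J{\left(c \right)} = \frac{1}{c + 0} = \frac{1}{c}$)
$\left(J{\left(6 \right)} + \sqrt{E{\left(-4,6 \right)} + 5}\right)^{2} = \left(\frac{1}{6} + \sqrt{\left(6 - 4\right) + 5}\right)^{2} = \left(\frac{1}{6} + \sqrt{2 + 5}\right)^{2} = \left(\frac{1}{6} + \sqrt{7}\right)^{2}$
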